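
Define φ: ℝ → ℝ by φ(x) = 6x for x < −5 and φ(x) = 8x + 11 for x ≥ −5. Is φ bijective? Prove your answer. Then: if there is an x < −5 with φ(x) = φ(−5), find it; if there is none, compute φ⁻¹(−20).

-31/8

Both pieces are strictly increasing (slopes 6 and 8), so each is injective on its own interval.
The left piece maps (−∞, −5) onto (−∞, −30); the right piece maps [−5, ∞) onto [−29, ∞).
The images leave a gap (−30 has no preimage), so φ is not surjective, hence not bijective.
Because the two images are disjoint, no x < −5 has φ(x) = φ(−5), so we compute φ⁻¹(−20): −20 lies in [−29, ∞), so solve 8x + 11 = −20: x = (−20 − 11)/8 = −31/8.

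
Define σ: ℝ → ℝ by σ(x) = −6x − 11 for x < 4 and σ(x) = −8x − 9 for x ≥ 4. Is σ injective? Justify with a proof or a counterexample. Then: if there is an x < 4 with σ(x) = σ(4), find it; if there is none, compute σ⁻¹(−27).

8/3

Both pieces are strictly decreasing (slopes −6 and −8), so each is injective on its own interval.
The left piece maps (−∞, 4) onto (−35, ∞); the right piece maps [4, ∞) onto (−∞, −41].
These images are disjoint, so no value is attained by both pieces. Therefore σ is injective.
Because the two images are disjoint, no x < 4 has σ(x) = σ(4), so we compute σ⁻¹(−27): −27 lies in (−35, ∞), so solve −6x − 11 = −27: x = (−27 + 11)/(−6) = 8/3.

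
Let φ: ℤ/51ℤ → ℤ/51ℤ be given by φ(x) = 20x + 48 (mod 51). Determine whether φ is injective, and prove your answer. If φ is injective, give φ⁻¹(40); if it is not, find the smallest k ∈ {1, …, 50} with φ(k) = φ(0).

If φ(x_1) = φ(x_2), then 20x_1 ≡ 20x_2 (mod 51). Because gcd(20, 51) = 1, we may cancel 20 to get x_1 ≡ x_2 (mod 51).
Thus φ is injective.
We now compute 20⁻¹ mod 51 explicitly. Euclid's algorithm: 51 = 2·20 + 11, 20 = 1·11 + 9, 11 = 1·9 + 2, 9 = 4·2 + 1; back-substituting gives 1 = 23·20 − 9·51, so 20⁻¹ ≡ 23 (mod 51).
Since φ is injective, we find φ⁻¹(40): we need 20x ≡ 40 − 48 ≡ 43 (mod 51). Using 20⁻¹ = 23: x ≡ 23·43 = 989 = 19·51 + 20, so x = 20.
Check: φ(20) = 20·20 + 48 = 448 = 8·51 + 40 ≡ 40 (mod 51).

20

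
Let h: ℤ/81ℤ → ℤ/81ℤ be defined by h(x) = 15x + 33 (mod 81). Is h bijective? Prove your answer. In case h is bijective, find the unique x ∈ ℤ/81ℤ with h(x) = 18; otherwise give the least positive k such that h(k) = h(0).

Recall that h is injective if h(a) = h(b) implies a = b.
We have gcd(15, 81) = 3 > 1. Taking a = 0 and b = 27: h(0) = 33 and h(27) = 15·27 + 33 = 438 ≡ 33 (mod 81).
So h(0) = h(27) while 0 ≠ 27, thus h is not injective, hence not bijective.
Since h is not bijective, we find the least positive k with h(k) = h(0): this means 15k ≡ 0 (mod 81), i.e. 81 ∣ 15k. Since gcd(15, 81) = 3, dividing through by 3 this holds exactly when 27 ∣ 5k, and as gcd(5, 27) = 1, exactly when 27 ∣ k.
The smallest positive such k is 27.

27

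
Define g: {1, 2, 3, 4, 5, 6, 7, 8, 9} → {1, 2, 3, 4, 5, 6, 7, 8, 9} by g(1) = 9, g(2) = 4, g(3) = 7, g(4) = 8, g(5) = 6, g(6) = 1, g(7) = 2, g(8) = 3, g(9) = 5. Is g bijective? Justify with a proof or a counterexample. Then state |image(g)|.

9

The values 9, 4, 7, 8, 6, 1, 2, 3, 5 are a permutation of {1, 2, 3, 4, 5, 6, 7, 8, 9}: each element appears exactly once.
So g is injective and surjective, hence bijective.
The image of g is {1, 2, 3, 4, 5, 6, 7, 8, 9}, which has 9 elements.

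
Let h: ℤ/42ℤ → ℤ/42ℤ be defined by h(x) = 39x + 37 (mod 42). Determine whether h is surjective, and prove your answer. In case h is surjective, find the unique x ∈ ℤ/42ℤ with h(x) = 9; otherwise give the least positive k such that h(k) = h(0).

14

Since gcd(39, 42) = 3, we have 39x ≡ 0 (mod 3) for all x, so h(x) ≡ 1 (mod 3).
But 0 ≢ 1 (mod 3), so 0 ∈ ℤ/42ℤ has no preimage. Thus h is not surjective.
Since h is not surjective, we find the least positive k with h(k) = h(0): this means 39k ≡ 0 (mod 42), i.e. 42 ∣ 39k. Since gcd(39, 42) = 3, dividing through by 3 this holds exactly when 14 ∣ 13k, and as gcd(13, 14) = 1, exactly when 14 ∣ k.
The smallest positive such k is 14.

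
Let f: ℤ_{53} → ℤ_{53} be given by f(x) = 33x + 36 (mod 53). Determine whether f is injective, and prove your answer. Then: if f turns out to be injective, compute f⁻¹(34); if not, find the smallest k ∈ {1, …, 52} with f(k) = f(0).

Recall that injectivity means: for all x_1, x_2 in the domain, f(x_1) = f(x_2) implies x_1 = x_2.
Suppose f(x_1) = f(x_2) in ℤ_{53}. Then 33x_1 + 36 ≡ 33x_2 + 36 (mod 53), hence 33(x_1 − x_2) ≡ 0 (mod 53).
Since gcd(33, 53) = 1, 33 is invertible modulo 53, thus x_1 − x_2 ≡ 0 (mod 53), i.e. x_1 = x_2.
Therefore f is injective.
We now compute 33⁻¹ mod 53 explicitly. Euclid's algorithm: 53 = 1·33 + 20, 33 = 1·20 + 13, 20 = 1·13 + 7, 13 = 1·7 + 6, 7 = 1·6 + 1; back-substituting gives 1 = 45·33 − 28·53, so 33⁻¹ ≡ 45 (mod 53).
Since f is injective, we find f⁻¹(34): we need 33x ≡ 34 − 36 ≡ 51 (mod 53). Using 33⁻¹ = 45: x ≡ 45·51 = 2295 = 43·53 + 16, so x = 16.
Check: f(16) = 33·16 + 36 = 564 = 10·53 + 34 ≡ 34 (mod 53).

16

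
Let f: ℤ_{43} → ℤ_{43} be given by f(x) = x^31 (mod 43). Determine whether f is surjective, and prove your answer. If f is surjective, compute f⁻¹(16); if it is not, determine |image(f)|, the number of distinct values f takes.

Since 43 is prime, the nonzero elements of ℤ_{43} form a cyclic group of order 42.
As gcd(31, 42) = 1, raising to the 31st power is a bijection on this group: if s^31 ≡ t^31 then (st^{−1})^31 = 1, and the only element of order dividing gcd(31, 42) = 1 is 1, so s = t.
With f(0) = 0 this makes f injective on all of ℤ_{43}, hence bijective (finite equal-size domain and codomain). In particular f is surjective.
Since f is surjective, we find the preimage of 16. The inverse of x ↦ x^31 on (ℤ_{43})^× is x ↦ x^19, because 31·19 = 589 = 14·42 + 1 ≡ 1 (mod 42) and x^{42} = 1 for x ≠ 0 (Fermat). So f⁻¹(16) = 16^19 mod 43.
Repeated squaring mod 43: 16^1 ≡ 16, 16^2 ≡ 16² = 256 ≡ 41, 16^4 ≡ 41² = 1681 ≡ 4, 16^8 ≡ 4² = 16, 16^16 ≡ 16² = 256 ≡ 41. Since 19 = 16 + 2 + 1, 16^19 ≡ 41·41·16: 41·41 = 1681 ≡ 4, then 4·16 = 64 ≡ 21. So 16^19 ≡ 21 (mod 43).
Hence f⁻¹(16) = 21.

21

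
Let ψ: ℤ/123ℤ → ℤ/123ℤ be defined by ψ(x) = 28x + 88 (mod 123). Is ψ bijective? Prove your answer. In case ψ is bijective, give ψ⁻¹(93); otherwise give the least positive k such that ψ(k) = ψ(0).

Recall that ψ is injective when ψ(s) = ψ(t) forces s = t.
Suppose ψ(s) = ψ(t) in ℤ/123ℤ. Then 28s + 88 ≡ 28t + 88 (mod 123), therefore 28(s − t) ≡ 0 (mod 123).
Since gcd(28, 123) = 1, 28 is invertible modulo 123, thus s − t ≡ 0 (mod 123), i.e. s = t.
We now compute 28⁻¹ mod 123 explicitly. Euclid's algorithm: 123 = 4·28 + 11, 28 = 2·11 + 6, 11 = 1·6 + 5, 6 = 1·5 + 1; back-substituting gives 1 = 22·28 − 5·123, so 28⁻¹ ≡ 22 (mod 123).
For any y ∈ ℤ/123ℤ, x = 22(y − 88) mod 123 satisfies ψ(x) = 28·22(y − 88) + 88 ≡ y (since 28·22 ≡ 1 mod 123). So every y has a preimage.
Therefore ψ is bijective.
Since ψ is bijective, we find ψ⁻¹(93): we need 28x ≡ 93 − 88 ≡ 5 (mod 123). Using 28⁻¹ = 22: x ≡ 22·5 = 110, so x = 110.
Check: ψ(110) = 28·110 + 88 = 3168 = 25·123 + 93 ≡ 93 (mod 123).

110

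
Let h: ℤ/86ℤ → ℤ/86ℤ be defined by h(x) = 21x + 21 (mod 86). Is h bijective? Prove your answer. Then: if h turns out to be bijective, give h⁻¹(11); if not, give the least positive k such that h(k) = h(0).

20

By definition, injectivity means: for all s, t in the domain, h(s) = h(t) implies s = t.
Suppose h(s) = h(t) in ℤ/86ℤ. Then 21s + 21 ≡ 21t + 21 (mod 86), so 21(s − t) ≡ 0 (mod 86).
Since gcd(21, 86) = 1, 21 is invertible modulo 86, thus s − t ≡ 0 (mod 86), i.e. s = t.
We now compute 21⁻¹ mod 86 explicitly. Euclid's algorithm: 86 = 4·21 + 2, 21 = 10·2 + 1; back-substituting gives 1 = 41·21 − 10·86, so 21⁻¹ ≡ 41 (mod 86).
Then y ↦ 41(y − 21) is a two-sided inverse to h, so every y ∈ ℤ/86ℤ has a preimage.
So h is bijective.
Since h is bijective, we find h⁻¹(11): we need 21x ≡ 11 − 21 ≡ 76 (mod 86). Using 21⁻¹ = 41: x ≡ 41·76 = 3116 = 36·86 + 20, so x = 20.
Check: h(20) = 21·20 + 21 = 441 = 5·86 + 11 ≡ 11 (mod 86).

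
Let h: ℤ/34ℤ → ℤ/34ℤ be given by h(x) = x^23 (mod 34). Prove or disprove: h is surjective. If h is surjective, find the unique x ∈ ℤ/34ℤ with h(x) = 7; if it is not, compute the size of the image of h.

29

Computing x^23 mod 34 for each x (by repeated squaring, reducing mod 34 at every step), the values h(0), h(1), …, h(33) are: 0, 1, 26, 11, 30, 27, 14, 29, 32, 19, 22, 3, 24, 21, 6, 25, 16, 17, 18, 9, 28, 13, 10, 31, 12, 15, 2, 5, 20, 7, 4, 23, 8, 33.
Every element of ℤ/34ℤ appears exactly once in this list, so h is a bijection, and in particular surjective.
Since h is surjective, we read off the preimage of 7 from the same table: h(29) = 7, so h⁻¹(7) = 29.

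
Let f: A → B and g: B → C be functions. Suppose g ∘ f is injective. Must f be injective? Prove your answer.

injective

Suppose f(u) = f(v). Applying g: (g ∘ f)(u) = (g ∘ f)(v). Since g ∘ f is injective, u = v. So f is injective.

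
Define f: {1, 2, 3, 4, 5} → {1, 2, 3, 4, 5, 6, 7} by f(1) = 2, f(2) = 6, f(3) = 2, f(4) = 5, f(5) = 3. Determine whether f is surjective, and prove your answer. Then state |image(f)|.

No element maps to 1, so f is not surjective.
The image of f is {2, 3, 5, 6}, which has 4 elements.

4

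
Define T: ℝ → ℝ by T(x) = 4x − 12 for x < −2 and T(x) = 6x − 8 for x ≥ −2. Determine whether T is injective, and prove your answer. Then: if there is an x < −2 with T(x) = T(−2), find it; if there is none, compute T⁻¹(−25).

Both pieces are strictly increasing (slopes 4 and 6), so each is injective on its own interval.
The left piece maps (−∞, −2) onto (−∞, −20); the right piece maps [−2, ∞) onto [−20, ∞).
These images are disjoint, so no value is attained by both pieces. Thus T is injective.
Because the two images are disjoint, no x < −2 has T(x) = T(−2), so we compute T⁻¹(−25): −25 lies in (−∞, −20), so solve 4x − 12 = −25: x = (−25 + 12)/4 = −13/4.

-13/4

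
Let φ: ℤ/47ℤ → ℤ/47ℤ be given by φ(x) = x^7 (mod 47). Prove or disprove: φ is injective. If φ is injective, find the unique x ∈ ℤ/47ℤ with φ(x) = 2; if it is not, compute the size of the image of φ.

37

Since 47 is prime, the nonzero elements of ℤ/47ℤ form a cyclic group of order 46.
As gcd(7, 46) = 1, raising to the 7th power is a bijection on this group: if x_1^7 ≡ x_2^7 then (x_1x_2^{−1})^7 = 1, and the only element of order dividing gcd(7, 46) = 1 is 1, so x_1 = x_2.
With φ(0) = 0 this makes φ injective on all of ℤ/47ℤ, hence bijective (finite equal-size domain and codomain). In particular φ is injective.
Since φ is injective, we find the preimage of 2. The inverse of x ↦ x^7 on (ℤ/47ℤ)^× is x ↦ x^33, because 7·33 = 231 = 5·46 + 1 ≡ 1 (mod 46) and x^{46} = 1 for x ≠ 0 (Fermat). So φ⁻¹(2) = 2^33 mod 47.
Repeated squaring mod 47: 2^1 ≡ 2, 2^2 ≡ 2² = 4, 2^4 ≡ 4² = 16, 2^8 ≡ 16² = 256 ≡ 21, 2^16 ≡ 21² = 441 ≡ 18, 2^32 ≡ 18² = 324 ≡ 42. Since 33 = 32 + 1, 2^33 ≡ 42·2: 42·2 = 84 ≡ 37. So 2^33 ≡ 37 (mod 47).
Hence φ⁻¹(2) = 37.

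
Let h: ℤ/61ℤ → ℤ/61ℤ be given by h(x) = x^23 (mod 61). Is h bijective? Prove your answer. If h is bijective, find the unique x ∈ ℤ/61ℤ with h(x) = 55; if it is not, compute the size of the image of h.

Since 61 is prime, the nonzero elements of ℤ/61ℤ form a cyclic group of order 60.
As gcd(23, 60) = 1, raising to the 23rd power is a bijection on this group: if a^23 ≡ b^23 then (ab^{−1})^23 = 1, and the only element of order dividing gcd(23, 60) = 1 is 1, so a = b.
With h(0) = 0 this makes h injective on all of ℤ/61ℤ, hence bijective (finite equal-size domain and codomain). In particular h is bijective.
Since h is bijective, we find the preimage of 55. The inverse of x ↦ x^23 on (ℤ/61ℤ)^× is x ↦ x^47, because 23·47 = 1081 = 18·60 + 1 ≡ 1 (mod 60) and x^{60} = 1 for x ≠ 0 (Fermat). So h⁻¹(55) = 55^47 mod 61.
Repeated squaring mod 61: 55^1 ≡ 55, 55^2 ≡ 55² = 3025 ≡ 36, 55^4 ≡ 36² = 1296 ≡ 15, 55^8 ≡ 15² = 225 ≡ 42, 55^16 ≡ 42² = 1764 ≡ 56, 55^32 ≡ 56² = 3136 ≡ 25. Since 47 = 32 + 8 + 4 + 2 + 1, 55^47 ≡ 25·42·15·36·55: 25·42 = 1050 ≡ 13, then 13·15 = 195 ≡ 12, then 12·36 = 432 ≡ 5, then 5·55 = 275 ≡ 31. So 55^47 ≡ 31 (mod 61).
Hence h⁻¹(55) = 31.

31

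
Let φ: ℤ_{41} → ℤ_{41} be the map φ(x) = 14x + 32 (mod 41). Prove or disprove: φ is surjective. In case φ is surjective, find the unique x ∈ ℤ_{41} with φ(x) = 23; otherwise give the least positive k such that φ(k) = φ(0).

Since gcd(14, 41) = 1, 14 is invertible modulo 41. Euclid's algorithm: 41 = 2·14 + 13, 14 = 1·13 + 1; back-substituting gives 1 = 3·14 − 1·41, so 14⁻¹ ≡ 3 (mod 41).
Then y ↦ 3(y − 32) is a two-sided inverse to φ, so every y ∈ ℤ_{41} has a preimage.
So φ is surjective.
Since φ is surjective, we find φ⁻¹(23): we need 14x ≡ 23 − 32 ≡ 32 (mod 41). Using 14⁻¹ = 3: x ≡ 3·32 = 96 = 2·41 + 14, so x = 14.
Check: φ(14) = 14·14 + 32 = 228 = 5·41 + 23 ≡ 23 (mod 41).

14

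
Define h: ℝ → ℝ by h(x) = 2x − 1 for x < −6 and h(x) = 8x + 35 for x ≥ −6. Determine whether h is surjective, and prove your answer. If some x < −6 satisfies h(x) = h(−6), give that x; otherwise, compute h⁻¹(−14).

Both pieces are strictly increasing (slopes 2 and 8), so each is injective on its own interval.
The left piece maps (−∞, −6) onto (−∞, −13); the right piece maps [−6, ∞) onto [−13, ∞).
These images together cover ℝ, so h is surjective.
Because the two images are disjoint, no x < −6 has h(x) = h(−6), so we compute h⁻¹(−14): −14 lies in (−∞, −13), so solve 2x − 1 = −14: x = (−14 + 1)/2 = −13/2.

-13/2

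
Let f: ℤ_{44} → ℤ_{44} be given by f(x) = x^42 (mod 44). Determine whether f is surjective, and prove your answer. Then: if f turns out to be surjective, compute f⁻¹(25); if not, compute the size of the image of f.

f(10): Repeated squaring mod 44: 10^1 ≡ 10, 10^2 ≡ 10² = 100 ≡ 12, 10^4 ≡ 12² = 144 ≡ 12, 10^8 ≡ 12² = 144 ≡ 12, 10^16 ≡ 12² = 144 ≡ 12, 10^32 ≡ 12² = 144 ≡ 12. Since 42 = 32 + 8 + 2, 10^42 ≡ 12·12·12: 12·12 = 144 ≡ 12, then 12·12 = 144 ≡ 12. So 10^42 ≡ 12 (mod 44).
f(12): Repeated squaring mod 44: 12^1 ≡ 12, 12^2 ≡ 12² = 144 ≡ 12, 12^4 ≡ 12² = 144 ≡ 12, 12^8 ≡ 12² = 144 ≡ 12, 12^16 ≡ 12² = 144 ≡ 12, 12^32 ≡ 12² = 144 ≡ 12. Since 42 = 32 + 8 + 2, 12^42 ≡ 12·12·12: 12·12 = 144 ≡ 12, then 12·12 = 144 ≡ 12. So 12^42 ≡ 12 (mod 44).
So f(10) = f(12) = 12 while 10 ≠ 12, therefore f is not injective.
A non-injective map from the 44-element set ℤ_{44} to itself takes at most 43 distinct values, so it cannot be surjective. Hence f is not surjective.
Since f is not surjective, we determine |image(f)|. Computing x^42 mod 44 for each x (by repeated squaring, reducing mod 44 at every step), the values f(0), f(1), …, f(43) are: 0, 1, 4, 9, 16, 25, 36, 5, 20, 37, 12, 33, 12, 37, 20, 5, 36, 25, 16, 9, 4, 1, 0, 1, 4, 9, 16, 25, 36, 5, 20, 37, 12, 33, 12, 37, 20, 5, 36, 25, 16, 9, 4, 1.
The distinct values are {0, 1, 4, 5, 9, 12, 16, 20, 25, 33, 36, 37}; there are 12 of them.

12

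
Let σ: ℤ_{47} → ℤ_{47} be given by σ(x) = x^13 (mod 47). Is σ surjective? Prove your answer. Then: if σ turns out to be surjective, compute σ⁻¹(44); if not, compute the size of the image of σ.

Since 47 is prime, the nonzero elements of ℤ_{47} form a cyclic group of order 46.
As gcd(13, 46) = 1, raising to the 13th power is a bijection on this group: if u^13 ≡ v^13 then (uv^{−1})^13 = 1, and the only element of order dividing gcd(13, 46) = 1 is 1, so u = v.
With σ(0) = 0 this makes σ injective on all of ℤ_{47}, hence bijective (finite equal-size domain and codomain). In particular σ is surjective.
Since σ is surjective, we find the preimage of 44. The inverse of x ↦ x^13 on (ℤ_{47})^× is x ↦ x^39, because 13·39 = 507 = 11·46 + 1 ≡ 1 (mod 46) and x^{46} = 1 for x ≠ 0 (Fermat). So σ⁻¹(44) = 44^39 mod 47.
Repeated squaring mod 47: 44^1 ≡ 44, 44^2 ≡ 44² = 1936 ≡ 9, 44^4 ≡ 9² = 81 ≡ 34, 44^8 ≡ 34² = 1156 ≡ 28, 44^16 ≡ 28² = 784 ≡ 32, 44^32 ≡ 32² = 1024 ≡ 37. Since 39 = 32 + 4 + 2 + 1, 44^39 ≡ 37·34·9·44: 37·34 = 1258 ≡ 36, then 36·9 = 324 ≡ 42, then 42·44 = 1848 ≡ 15. So 44^39 ≡ 15 (mod 47).
Hence σ⁻¹(44) = 15.

15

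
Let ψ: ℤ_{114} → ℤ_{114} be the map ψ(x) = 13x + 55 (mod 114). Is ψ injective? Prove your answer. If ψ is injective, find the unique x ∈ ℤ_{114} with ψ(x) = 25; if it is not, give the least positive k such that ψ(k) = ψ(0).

Recall that ψ is injective if ψ(s) = ψ(t) implies s = t.
Suppose ψ(s) = ψ(t) in ℤ_{114}. Then 13s + 55 ≡ 13t + 55 (mod 114), hence 13(s − t) ≡ 0 (mod 114).
Since gcd(13, 114) = 1, 13 is invertible modulo 114, therefore s − t ≡ 0 (mod 114), i.e. s = t.
So ψ is injective.
We now compute 13⁻¹ mod 114 explicitly. Euclid's algorithm: 114 = 8·13 + 10, 13 = 1·10 + 3, 10 = 3·3 + 1; back-substituting gives 1 = 79·13 − 9·114, so 13⁻¹ ≡ 79 (mod 114).
Since ψ is injective, we find ψ⁻¹(25): we need 13x ≡ 25 − 55 ≡ 84 (mod 114). Using 13⁻¹ = 79: x ≡ 79·84 = 6636 = 58·114 + 24, so x = 24.
Check: ψ(24) = 13·24 + 55 = 367 = 3·114 + 25 ≡ 25 (mod 114).

24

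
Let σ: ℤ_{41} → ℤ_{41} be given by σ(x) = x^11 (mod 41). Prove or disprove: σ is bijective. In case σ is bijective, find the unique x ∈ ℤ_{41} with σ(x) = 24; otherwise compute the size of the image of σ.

Since 41 is prime, the nonzero elements of ℤ_{41} form a cyclic group of order 40.
As gcd(11, 40) = 1, raising to the 11th power is a bijection on this group: if u^11 ≡ v^11 then (uv^{−1})^11 = 1, and the only element of order dividing gcd(11, 40) = 1 is 1, so u = v.
With σ(0) = 0 this makes σ injective on all of ℤ_{41}, hence bijective (finite equal-size domain and codomain). In particular σ is bijective.
Since σ is bijective, we find the preimage of 24. The inverse of x ↦ x^11 on (ℤ_{41})^× is x ↦ x^11, because 11·11 = 121 = 3·40 + 1 ≡ 1 (mod 40) and x^{40} = 1 for x ≠ 0 (Fermat). So σ⁻¹(24) = 24^11 mod 41.
Repeated squaring mod 41: 24^1 ≡ 24, 24^2 ≡ 24² = 576 ≡ 2, 24^4 ≡ 2² = 4, 24^8 ≡ 4² = 16. Since 11 = 8 + 2 + 1, 24^11 ≡ 16·2·24: 16·2 = 32, then 32·24 = 768 ≡ 30. So 24^11 ≡ 30 (mod 41).
Hence σ⁻¹(24) = 30.

30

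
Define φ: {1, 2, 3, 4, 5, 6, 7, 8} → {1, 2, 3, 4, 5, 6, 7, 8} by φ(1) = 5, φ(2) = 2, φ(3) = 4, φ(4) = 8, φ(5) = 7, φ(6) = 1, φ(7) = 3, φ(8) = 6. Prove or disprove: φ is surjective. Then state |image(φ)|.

Every element of the codomain has a preimage: 1 = φ(6), 2 = φ(2), 3 = φ(7), 4 = φ(3), 5 = φ(1), 6 = φ(8), 7 = φ(5), 8 = φ(4).
Thus φ is surjective.
The image of φ is {1, 2, 3, 4, 5, 6, 7, 8}, which has 8 elements.

8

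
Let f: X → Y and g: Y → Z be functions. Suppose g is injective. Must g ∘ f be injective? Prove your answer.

not injective

No. Take X = {0, 1}, Y = Z = {0, 1}, f(0) = f(1) = 0, and g = identity (injective).
Then (g ∘ f)(0) = (g ∘ f)(1) = 0 with 0 ≠ 1, so g ∘ f is not injective.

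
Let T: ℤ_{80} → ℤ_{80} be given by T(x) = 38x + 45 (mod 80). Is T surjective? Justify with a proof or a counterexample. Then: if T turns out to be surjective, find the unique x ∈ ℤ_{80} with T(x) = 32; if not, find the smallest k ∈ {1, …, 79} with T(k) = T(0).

By definition, surjectivity means every element of the codomain has a preimage under T.
Since gcd(38, 80) = 2, we have 38x ≡ 0 (mod 2) for all x, so T(x) ≡ 1 (mod 2).
But 0 ≢ 1 (mod 2), so 0 ∈ ℤ_{80} has no preimage. Therefore T is not surjective.
Since T is not surjective, we find the least positive k with T(k) = T(0): this means 38k ≡ 0 (mod 80), i.e. 80 ∣ 38k. Since gcd(38, 80) = 2, dividing through by 2 this holds exactly when 40 ∣ 19k, and as gcd(19, 40) = 1, exactly when 40 ∣ k.
The smallest positive such k is 40.

40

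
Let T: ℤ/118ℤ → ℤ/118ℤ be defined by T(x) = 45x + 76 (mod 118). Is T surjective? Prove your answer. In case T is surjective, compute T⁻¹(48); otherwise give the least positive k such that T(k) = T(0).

Since gcd(45, 118) = 1, 45 is invertible modulo 118. Euclid's algorithm: 118 = 2·45 + 28, 45 = 1·28 + 17, 28 = 1·17 + 11, 17 = 1·11 + 6, 11 = 1·6 + 5, 6 = 1·5 + 1; back-substituting gives 1 = 21·45 − 8·118, so 45⁻¹ ≡ 21 (mod 118).
For any y ∈ ℤ/118ℤ, x = 21(y − 76) mod 118 satisfies T(x) = 45·21(y − 76) + 76 ≡ y (since 45·21 ≡ 1 mod 118). So every y has a preimage.
Therefore T is surjective.
Since T is surjective, we find T⁻¹(48): we need 45x ≡ 48 − 76 ≡ 90 (mod 118). Using 45⁻¹ = 21: x ≡ 21·90 = 1890 = 16·118 + 2, so x = 2.
Check: T(2) = 45·2 + 76 = 166 = 1·118 + 48 ≡ 48 (mod 118).

2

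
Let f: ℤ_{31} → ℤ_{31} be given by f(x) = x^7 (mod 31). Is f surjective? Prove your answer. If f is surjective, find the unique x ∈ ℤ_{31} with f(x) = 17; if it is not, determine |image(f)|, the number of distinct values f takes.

Since 31 is prime, the nonzero elements of ℤ_{31} form a cyclic group of order 30.
As gcd(7, 30) = 1, raising to the 7th power is a bijection on this group: if x_1^7 ≡ x_2^7 then (x_1x_2^{−1})^7 = 1, and the only element of order dividing gcd(7, 30) = 1 is 1, so x_1 = x_2.
With f(0) = 0 this makes f injective on all of ℤ_{31}, hence bijective (finite equal-size domain and codomain). In particular f is surjective.
Since f is surjective, we find the preimage of 17. The inverse of x ↦ x^7 on (ℤ_{31})^× is x ↦ x^13, because 7·13 = 91 = 3·30 + 1 ≡ 1 (mod 30) and x^{30} = 1 for x ≠ 0 (Fermat). So f⁻¹(17) = 17^13 mod 31.
Repeated squaring mod 31: 17^1 ≡ 17, 17^2 ≡ 17² = 289 ≡ 10, 17^4 ≡ 10² = 100 ≡ 7, 17^8 ≡ 7² = 49 ≡ 18. Since 13 = 8 + 4 + 1, 17^13 ≡ 18·7·17: 18·7 = 126 ≡ 2, then 2·17 = 34 ≡ 3. So 17^13 ≡ 3 (mod 31).
Hence f⁻¹(17) = 3.

3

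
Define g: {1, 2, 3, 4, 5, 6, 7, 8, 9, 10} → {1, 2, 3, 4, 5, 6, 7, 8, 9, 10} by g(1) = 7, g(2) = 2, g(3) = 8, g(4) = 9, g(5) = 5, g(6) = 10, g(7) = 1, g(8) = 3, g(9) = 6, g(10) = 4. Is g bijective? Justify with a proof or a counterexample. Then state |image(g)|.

10

The values 7, 2, 8, 9, 5, 10, 1, 3, 6, 4 are a permutation of {1, 2, 3, 4, 5, 6, 7, 8, 9, 10}: each element appears exactly once.
So g is injective and surjective, hence bijective.
The image of g is {1, 2, 3, 4, 5, 6, 7, 8, 9, 10}, which has 10 elements.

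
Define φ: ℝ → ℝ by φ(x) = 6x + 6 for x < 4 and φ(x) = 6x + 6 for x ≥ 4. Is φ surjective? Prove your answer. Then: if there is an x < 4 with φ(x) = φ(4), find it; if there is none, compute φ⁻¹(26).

10/3

Both pieces are strictly increasing (slopes 6 and 6), so each is injective on its own interval.
The left piece maps (−∞, 4) onto (−∞, 30); the right piece maps [4, ∞) onto [30, ∞).
These images together cover ℝ, so φ is surjective.
Because the two images are disjoint, no x < 4 has φ(x) = φ(4), so we compute φ⁻¹(26): 26 lies in (−∞, 30), so solve 6x + 6 = 26: x = (26 − 6)/6 = 10/3.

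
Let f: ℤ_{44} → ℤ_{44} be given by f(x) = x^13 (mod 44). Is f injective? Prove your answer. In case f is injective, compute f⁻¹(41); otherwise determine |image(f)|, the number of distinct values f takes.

33

f(0) = 0^13 = 0.
f(22): Repeated squaring mod 44: 22^1 ≡ 22, 22^2 ≡ 22² = 484 ≡ 0, 22^4 ≡ 0² = 0, 22^8 ≡ 0² = 0. Since 13 = 8 + 4 + 1, 22^13 ≡ 0·0·22: 0·0 = 0, then 0·22 = 0. So 22^13 ≡ 0 (mod 44).
So f(0) = f(22) = 0 while 0 ≠ 22, therefore f is not injective.
Since f is not injective, we determine |image(f)|. Computing x^13 mod 44 for each x (by repeated squaring, reducing mod 44 at every step), the values f(0), f(1), …, f(43) are: 0, 1, 8, 27, 20, 37, 40, 35, 28, 25, 32, 11, 12, 41, 16, 31, 4, 29, 24, 39, 36, 21, 0, 23, 8, 5, 20, 15, 40, 13, 28, 3, 32, 33, 12, 19, 16, 9, 4, 7, 24, 17, 36, 43.
The distinct values are {0, 1, 3, 4, 5, 7, 8, 9, 11, 12, 13, 15, 16, 17, 19, 20, 21, 23, 24, 25, 27, 28, 29, 31, 32, 33, 35, 36, 37, 39, 40, 41, 43}; there are 33 of them.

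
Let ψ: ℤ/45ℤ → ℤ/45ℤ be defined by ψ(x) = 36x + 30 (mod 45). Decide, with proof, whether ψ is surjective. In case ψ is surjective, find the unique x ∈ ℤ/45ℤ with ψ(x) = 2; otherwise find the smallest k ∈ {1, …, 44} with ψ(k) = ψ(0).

5

Since gcd(36, 45) = 9, we have 36x ≡ 0 (mod 9) for all x, so ψ(x) ≡ 3 (mod 9).
But 0 ≢ 3 (mod 9), so 0 ∈ ℤ/45ℤ has no preimage. Thus ψ is not surjective.
Since ψ is not surjective, we find the least positive k with ψ(k) = ψ(0): this means 36k ≡ 0 (mod 45), i.e. 45 ∣ 36k. Since gcd(36, 45) = 9, dividing through by 9 this holds exactly when 5 ∣ 4k, and as gcd(4, 5) = 1, exactly when 5 ∣ k.
The smallest positive such k is 5.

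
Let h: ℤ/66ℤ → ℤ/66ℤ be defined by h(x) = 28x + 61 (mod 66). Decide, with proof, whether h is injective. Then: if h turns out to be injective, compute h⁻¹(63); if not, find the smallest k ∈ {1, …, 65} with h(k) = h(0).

33

Recall: h is injective when h(u) = h(v) forces u = v.
We have gcd(28, 66) = 2 > 1. Taking u = 0 and v = 33: h(0) = 61 and h(33) = 28·33 + 61 = 985 ≡ 61 (mod 66).
So h(0) = h(33) while 0 ≠ 33, thus h is not injective.
Since h is not injective, we find the least positive k with h(k) = h(0): this means 28k ≡ 0 (mod 66), i.e. 66 ∣ 28k. Since gcd(28, 66) = 2, dividing through by 2 this holds exactly when 33 ∣ 14k, and as gcd(14, 33) = 1, exactly when 33 ∣ k.
The smallest positive such k is 33.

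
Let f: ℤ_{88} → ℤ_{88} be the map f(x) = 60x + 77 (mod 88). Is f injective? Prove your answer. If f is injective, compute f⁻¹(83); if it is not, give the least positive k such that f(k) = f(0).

22

We have gcd(60, 88) = 4 > 1. Taking u = 0 and v = 22: f(0) = 77 and f(22) = 60·22 + 77 = 1397 ≡ 77 (mod 88).
So f(0) = f(22) while 0 ≠ 22, thus f is not injective.
Since f is not injective, we find the least positive k with f(k) = f(0): this means 60k ≡ 0 (mod 88), i.e. 88 ∣ 60k. Since gcd(60, 88) = 4, dividing through by 4 this holds exactly when 22 ∣ 15k, and as gcd(15, 22) = 1, exactly when 22 ∣ k.
The smallest positive such k is 22.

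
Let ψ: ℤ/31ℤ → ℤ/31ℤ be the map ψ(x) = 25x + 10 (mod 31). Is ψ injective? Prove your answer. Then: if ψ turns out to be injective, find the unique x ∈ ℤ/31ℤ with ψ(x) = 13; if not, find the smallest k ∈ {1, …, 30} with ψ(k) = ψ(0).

15

If ψ(s) = ψ(t), then 25s ≡ 25t (mod 31). Because gcd(25, 31) = 1, we may cancel 25 to get s ≡ t (mod 31).
Hence ψ is injective.
We now compute 25⁻¹ mod 31 explicitly. Euclid's algorithm: 31 = 1·25 + 6, 25 = 4·6 + 1; back-substituting gives 1 = 5·25 − 4·31, so 25⁻¹ ≡ 5 (mod 31).
Since ψ is injective, we find ψ⁻¹(13): we need 25x ≡ 13 − 10 ≡ 3 (mod 31). Using 25⁻¹ = 5: x ≡ 5·3 = 15, so x = 15.
Check: ψ(15) = 25·15 + 10 = 385 = 12·31 + 13 ≡ 13 (mod 31).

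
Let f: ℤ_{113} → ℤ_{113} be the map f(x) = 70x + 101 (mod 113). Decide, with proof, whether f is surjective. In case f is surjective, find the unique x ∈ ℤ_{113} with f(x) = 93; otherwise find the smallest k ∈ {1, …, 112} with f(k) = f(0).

Since gcd(70, 113) = 1, 70 is invertible modulo 113. Euclid's algorithm: 113 = 1·70 + 43, 70 = 1·43 + 27, 43 = 1·27 + 16, 27 = 1·16 + 11, 16 = 1·11 + 5, 11 = 2·5 + 1; back-substituting gives 1 = 21·70 − 13·113, so 70⁻¹ ≡ 21 (mod 113).
For any y ∈ ℤ_{113}, x = 21(y − 101) mod 113 satisfies f(x) = 70·21(y − 101) + 101 ≡ y (since 70·21 ≡ 1 mod 113). So every y has a preimage.
Thus f is surjective.
Since f is surjective, we compute f⁻¹(93): solve 70x + 101 ≡ 93 (mod 113), i.e. 70x ≡ 105 (mod 113).
Multiplying by 70⁻¹ = 21 gives x ≡ 21·105 = 2205 = 19·113 + 58 ≡ 58 (mod 113).
Check: f(58) = 70·58 + 101 = 4161 = 36·113 + 93 ≡ 93 (mod 113).

58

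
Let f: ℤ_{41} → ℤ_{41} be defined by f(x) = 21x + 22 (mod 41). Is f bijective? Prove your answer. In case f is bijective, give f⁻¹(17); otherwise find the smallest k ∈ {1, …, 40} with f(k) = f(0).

Recall that injectivity means: for all u, v in the domain, f(u) = f(v) implies u = v.
Suppose f(u) = f(v) in ℤ_{41}. Then 21u + 22 ≡ 21v + 22 (mod 41), therefore 21(u − v) ≡ 0 (mod 41).
Since gcd(21, 41) = 1, 21 is invertible modulo 41, therefore u − v ≡ 0 (mod 41), i.e. u = v.
We now compute 21⁻¹ mod 41 explicitly. Euclid's algorithm: 41 = 1·21 + 20, 21 = 1·20 + 1; back-substituting gives 1 = 2·21 − 1·41, so 21⁻¹ ≡ 2 (mod 41).
For any y ∈ ℤ_{41}, x = 2(y − 22) mod 41 satisfies f(x) = 21·2(y − 22) + 22 ≡ y (since 21·2 ≡ 1 mod 41). So every y has a preimage.
Hence f is bijective.
Since f is bijective, we find f⁻¹(17): we need 21x ≡ 17 − 22 ≡ 36 (mod 41). Using 21⁻¹ = 2: x ≡ 2·36 = 72 = 1·41 + 31, so x = 31.
Check: f(31) = 21·31 + 22 = 673 = 16·41 + 17 ≡ 17 (mod 41).

31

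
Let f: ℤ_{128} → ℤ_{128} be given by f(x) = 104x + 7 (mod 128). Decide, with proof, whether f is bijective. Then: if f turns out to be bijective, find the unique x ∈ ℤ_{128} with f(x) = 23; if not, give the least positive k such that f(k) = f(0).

16

We have gcd(104, 128) = 8 > 1. Taking u = 0 and v = 16: f(0) = 7 and f(16) = 104·16 + 7 = 1671 ≡ 7 (mod 128).
So f(0) = f(16) while 0 ≠ 16, so f is not injective, hence not bijective.
Since f is not bijective, we find the least positive k with f(k) = f(0): this means 104k ≡ 0 (mod 128), i.e. 128 ∣ 104k. Since gcd(104, 128) = 8, dividing through by 8 this holds exactly when 16 ∣ 13k, and as gcd(13, 16) = 1, exactly when 16 ∣ k.
The smallest positive such k is 16.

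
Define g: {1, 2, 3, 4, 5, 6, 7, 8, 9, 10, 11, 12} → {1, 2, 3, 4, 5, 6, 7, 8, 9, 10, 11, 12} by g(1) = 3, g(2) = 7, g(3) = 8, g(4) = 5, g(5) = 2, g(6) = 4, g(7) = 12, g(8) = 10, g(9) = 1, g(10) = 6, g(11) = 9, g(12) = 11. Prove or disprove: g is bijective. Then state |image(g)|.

12

The values 3, 7, 8, 5, 2, 4, 12, 10, 1, 6, 9, 11 are a permutation of {1, 2, 3, 4, 5, 6, 7, 8, 9, 10, 11, 12}: each element appears exactly once.
So g is injective and surjective, hence bijective.
The image of g is {1, 2, 3, 4, 5, 6, 7, 8, 9, 10, 11, 12}, which has 12 elements.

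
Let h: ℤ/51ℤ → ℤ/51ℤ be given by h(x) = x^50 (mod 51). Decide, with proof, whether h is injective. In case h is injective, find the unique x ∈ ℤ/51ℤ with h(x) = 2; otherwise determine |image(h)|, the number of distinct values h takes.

h(7): Repeated squaring mod 51: 7^1 ≡ 7, 7^2 ≡ 7² = 49, 7^4 ≡ 49² = 2401 ≡ 4, 7^8 ≡ 4² = 16, 7^16 ≡ 16² = 256 ≡ 1, 7^32 ≡ 1² = 1. Since 50 = 32 + 16 + 2, 7^50 ≡ 1·1·49: 1·1 = 1, then 1·49 = 49. So 7^50 ≡ 49 (mod 51).
h(10): Repeated squaring mod 51: 10^1 ≡ 10, 10^2 ≡ 10² = 100 ≡ 49, 10^4 ≡ 49² = 2401 ≡ 4, 10^8 ≡ 4² = 16, 10^16 ≡ 16² = 256 ≡ 1, 10^32 ≡ 1² = 1. Since 50 = 32 + 16 + 2, 10^50 ≡ 1·1·49: 1·1 = 1, then 1·49 = 49. So 10^50 ≡ 49 (mod 51).
So h(7) = h(10) = 49 while 7 ≠ 10, so h is not injective.
Since h is not injective, we determine |image(h)|. Computing x^50 mod 51 for each x (by repeated squaring, reducing mod 51 at every step), the values h(0), h(1), …, h(50) are: 0, 1, 4, 9, 16, 25, 36, 49, 13, 30, 49, 19, 42, 16, 43, 21, 1, 34, 18, 4, 43, 33, 25, 19, 15, 13, 13, 15, 19, 25, 33, 43, 4, 18, 34, 1, 21, 43, 16, 42, 19, 49, 30, 13, 49, 36, 25, 16, 9, 4, 1.
The distinct values are {0, 1, 4, 9, 13, 15, 16, 18, 19, 21, 25, 30, 33, 34, 36, 42, 43, 49}; there are 18 of them.

18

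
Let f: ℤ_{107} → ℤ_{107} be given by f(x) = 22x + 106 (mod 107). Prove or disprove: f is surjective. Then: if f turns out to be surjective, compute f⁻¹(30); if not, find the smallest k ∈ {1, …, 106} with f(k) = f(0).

16

Since gcd(22, 107) = 1, 22 is invertible modulo 107. Euclid's algorithm: 107 = 4·22 + 19, 22 = 1·19 + 3, 19 = 6·3 + 1; back-substituting gives 1 = 73·22 − 15·107, so 22⁻¹ ≡ 73 (mod 107).
For any y ∈ ℤ_{107}, x = 73(y − 106) mod 107 satisfies f(x) = 22·73(y − 106) + 106 ≡ y (since 22·73 ≡ 1 mod 107). So every y has a preimage.
Therefore f is surjective.
Since f is surjective, we compute f⁻¹(30): solve 22x + 106 ≡ 30 (mod 107), i.e. 22x ≡ 31 (mod 107).
Multiplying by 22⁻¹ = 73 gives x ≡ 73·31 = 2263 = 21·107 + 16 ≡ 16 (mod 107).
Check: f(16) = 22·16 + 106 = 458 = 4·107 + 30 ≡ 30 (mod 107).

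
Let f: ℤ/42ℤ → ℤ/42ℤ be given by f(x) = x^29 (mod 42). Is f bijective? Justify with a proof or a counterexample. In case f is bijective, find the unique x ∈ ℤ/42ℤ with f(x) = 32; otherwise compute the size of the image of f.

2

Computing x^29 mod 42 for each x (by repeated squaring, reducing mod 42 at every step), the values f(0), f(1), …, f(41) are: 0, 1, 32, 33, 16, 17, 6, 7, 8, 39, 40, 23, 24, 13, 14, 15, 4, 5, 30, 31, 20, 21, 22, 11, 12, 37, 38, 27, 28, 29, 18, 19, 2, 3, 34, 35, 36, 25, 26, 9, 10, 41.
Every element of ℤ/42ℤ appears exactly once in this list, so f is a bijection, and in particular bijective.
Since f is bijective, we read off the preimage of 32 from the same table: f(2) = 32, so f⁻¹(32) = 2.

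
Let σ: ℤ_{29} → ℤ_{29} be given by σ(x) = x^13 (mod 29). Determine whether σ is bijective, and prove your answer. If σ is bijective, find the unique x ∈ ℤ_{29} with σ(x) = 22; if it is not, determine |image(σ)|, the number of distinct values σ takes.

4

Since 29 is prime, the nonzero elements of ℤ_{29} form a cyclic group of order 28.
As gcd(13, 28) = 1, raising to the 13th power is a bijection on this group: if a^13 ≡ b^13 then (ab^{−1})^13 = 1, and the only element of order dividing gcd(13, 28) = 1 is 1, so a = b.
With σ(0) = 0 this makes σ injective on all of ℤ_{29}, hence bijective (finite equal-size domain and codomain). In particular σ is bijective.
Since σ is bijective, we find the preimage of 22. The inverse of x ↦ x^13 on (ℤ_{29})^× is x ↦ x^13, because 13·13 = 169 = 6·28 + 1 ≡ 1 (mod 28) and x^{28} = 1 for x ≠ 0 (Fermat). So σ⁻¹(22) = 22^13 mod 29.
Repeated squaring mod 29: 22^1 ≡ 22, 22^2 ≡ 22² = 484 ≡ 20, 22^4 ≡ 20² = 400 ≡ 23, 22^8 ≡ 23² = 529 ≡ 7. Since 13 = 8 + 4 + 1, 22^13 ≡ 7·23·22: 7·23 = 161 ≡ 16, then 16·22 = 352 ≡ 4. So 22^13 ≡ 4 (mod 29).
Hence σ⁻¹(22) = 4.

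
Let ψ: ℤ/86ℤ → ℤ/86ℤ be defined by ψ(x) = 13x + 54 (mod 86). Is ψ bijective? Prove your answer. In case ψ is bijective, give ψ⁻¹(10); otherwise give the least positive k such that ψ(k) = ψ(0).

76

Recall: ψ is injective if ψ(s) = ψ(t) implies s = t.
Suppose ψ(s) = ψ(t) in ℤ/86ℤ. Then 13s + 54 ≡ 13t + 54 (mod 86), thus 13(s − t) ≡ 0 (mod 86).
Since gcd(13, 86) = 1, 13 is invertible modulo 86, so s − t ≡ 0 (mod 86), i.e. s = t.
We now compute 13⁻¹ mod 86 explicitly. Euclid's algorithm: 86 = 6·13 + 8, 13 = 1·8 + 5, 8 = 1·5 + 3, 5 = 1·3 + 2, 3 = 1·2 + 1; back-substituting gives 1 = 53·13 − 8·86, so 13⁻¹ ≡ 53 (mod 86).
For any y ∈ ℤ/86ℤ, x = 53(y − 54) mod 86 satisfies ψ(x) = 13·53(y − 54) + 54 ≡ y (since 13·53 ≡ 1 mod 86). So every y has a preimage.
So ψ is bijective.
Since ψ is bijective, we compute ψ⁻¹(10): solve 13x + 54 ≡ 10 (mod 86), i.e. 13x ≡ 42 (mod 86).
Multiplying by 13⁻¹ = 53 gives x ≡ 53·42 = 2226 = 25·86 + 76 ≡ 76 (mod 86).
Check: ψ(76) = 13·76 + 54 = 1042 = 12·86 + 10 ≡ 10 (mod 86).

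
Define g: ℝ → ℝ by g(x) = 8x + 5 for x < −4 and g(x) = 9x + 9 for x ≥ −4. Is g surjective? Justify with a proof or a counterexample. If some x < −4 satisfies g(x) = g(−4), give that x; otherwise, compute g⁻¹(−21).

Both pieces are strictly increasing (slopes 8 and 9), so each is injective on its own interval.
The left piece maps (−∞, −4) onto (−∞, −27); the right piece maps [−4, ∞) onto [−27, ∞).
These images together cover ℝ, so g is surjective.
Because the two images are disjoint, no x < −4 has g(x) = g(−4), so we compute g⁻¹(−21): −21 lies in [−27, ∞), so solve 9x + 9 = −21: x = (−21 − 9)/9 = −10/3.

-10/3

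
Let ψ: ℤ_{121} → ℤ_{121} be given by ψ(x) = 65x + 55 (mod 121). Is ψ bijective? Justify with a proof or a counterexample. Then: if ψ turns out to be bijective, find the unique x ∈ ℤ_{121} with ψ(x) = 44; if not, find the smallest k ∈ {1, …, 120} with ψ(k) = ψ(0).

Suppose ψ(a) = ψ(b) in ℤ_{121}. Then 65a + 55 ≡ 65b + 55 (mod 121), thus 65(a − b) ≡ 0 (mod 121).
Since gcd(65, 121) = 1, 65 is invertible modulo 121, so a − b ≡ 0 (mod 121), i.e. a = b.
We now compute 65⁻¹ mod 121 explicitly. Euclid's algorithm: 121 = 1·65 + 56, 65 = 1·56 + 9, 56 = 6·9 + 2, 9 = 4·2 + 1; back-substituting gives 1 = 54·65 − 29·121, so 65⁻¹ ≡ 54 (mod 121).
Then y ↦ 54(y − 55) is a two-sided inverse to ψ, so every y ∈ ℤ_{121} has a preimage.
Hence ψ is bijective.
Since ψ is bijective, we find ψ⁻¹(44): we need 65x ≡ 44 − 55 ≡ 110 (mod 121). Using 65⁻¹ = 54: x ≡ 54·110 = 5940 = 49·121 + 11, so x = 11.
Check: ψ(11) = 65·11 + 55 = 770 = 6·121 + 44 ≡ 44 (mod 121).

11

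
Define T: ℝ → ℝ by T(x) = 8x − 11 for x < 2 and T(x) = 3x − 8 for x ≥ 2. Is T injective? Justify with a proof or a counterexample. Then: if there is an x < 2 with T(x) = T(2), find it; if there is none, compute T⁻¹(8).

9/8

Both pieces are strictly increasing (slopes 8 and 3), so each is injective on its own interval.
The left piece maps (−∞, 2) onto (−∞, 5); the right piece maps [2, ∞) onto [−2, ∞).
These images overlap. In particular T(2) = −2 (right piece), and solving 8x − 11 = −2 on the left piece gives x = 9/8 < 2.
So T(9/8) = T(2) with 9/8 ≠ 2, and T is not injective. This x = 9/8 is the requested value below 2.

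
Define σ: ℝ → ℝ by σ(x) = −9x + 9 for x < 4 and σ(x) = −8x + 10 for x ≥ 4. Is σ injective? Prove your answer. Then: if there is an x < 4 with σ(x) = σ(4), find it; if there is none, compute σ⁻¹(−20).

Both pieces are strictly decreasing (slopes −9 and −8), so each is injective on its own interval.
The left piece maps (−∞, 4) onto (−27, ∞); the right piece maps [4, ∞) onto (−∞, −22].
These images overlap. In particular σ(4) = −22 (right piece), and solving −9x + 9 = −22 on the left piece gives x = 31/9 < 4.
So σ(31/9) = σ(4) with 31/9 ≠ 4, and σ is not injective. This x = 31/9 is the requested value below 4.

31/9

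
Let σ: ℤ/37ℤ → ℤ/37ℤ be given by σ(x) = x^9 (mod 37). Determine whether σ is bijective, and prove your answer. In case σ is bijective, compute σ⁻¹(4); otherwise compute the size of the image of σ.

5

σ(3): Repeated squaring mod 37: 3^1 ≡ 3, 3^2 ≡ 3² = 9, 3^4 ≡ 9² = 81 ≡ 7, 3^8 ≡ 7² = 49 ≡ 12. Since 9 = 8 + 1, 3^9 ≡ 12·3: 12·3 = 36. So 3^9 ≡ 36 (mod 37).
σ(4): Repeated squaring mod 37: 4^1 ≡ 4, 4^2 ≡ 4² = 16, 4^4 ≡ 16² = 256 ≡ 34, 4^8 ≡ 34² = 1156 ≡ 9. Since 9 = 8 + 1, 4^9 ≡ 9·4: 9·4 = 36. So 4^9 ≡ 36 (mod 37).
So σ(3) = σ(4) = 36 while 3 ≠ 4, so σ is not injective, hence not bijective.
Since σ is not bijective, we determine |image(σ)|. Computing x^9 mod 37 for each x (by repeated squaring, reducing mod 37 at every step), the values σ(0), σ(1), …, σ(36) are: 0, 1, 31, 36, 36, 6, 6, 1, 6, 1, 1, 36, 1, 6, 31, 31, 1, 6, 31, 6, 31, 36, 6, 6, 31, 36, 1, 36, 36, 31, 36, 31, 31, 1, 1, 6, 36.
The distinct values are {0, 1, 6, 31, 36}; there are 5 of them.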